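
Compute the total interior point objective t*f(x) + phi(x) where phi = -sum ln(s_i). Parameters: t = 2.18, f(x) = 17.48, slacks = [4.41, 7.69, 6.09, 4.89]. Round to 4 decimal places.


Step 1: Compute log-barrier.
ln values: [1.4839, 2.0399, 1.8066, 1.5872]
phi = -(1.4839 + 2.0399 + 1.8066 + 1.5872) = -6.9176
Step 2: Compute augmented objective.
t*f(x) = 2.18*17.48 = 38.1064
Total = 38.1064 - 6.9176 = 31.1888


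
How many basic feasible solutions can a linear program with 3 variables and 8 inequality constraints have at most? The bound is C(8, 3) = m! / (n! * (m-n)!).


Each vertex corresponds to some choice of n active constraints out of m, so the number of vertices is at most C(m, n) = m! / (n!(m-n)!).
m = 8, n = 3
Numerator: 8 * 7 * 6
Denominator: 3! = 6
C(8, 3) = 56


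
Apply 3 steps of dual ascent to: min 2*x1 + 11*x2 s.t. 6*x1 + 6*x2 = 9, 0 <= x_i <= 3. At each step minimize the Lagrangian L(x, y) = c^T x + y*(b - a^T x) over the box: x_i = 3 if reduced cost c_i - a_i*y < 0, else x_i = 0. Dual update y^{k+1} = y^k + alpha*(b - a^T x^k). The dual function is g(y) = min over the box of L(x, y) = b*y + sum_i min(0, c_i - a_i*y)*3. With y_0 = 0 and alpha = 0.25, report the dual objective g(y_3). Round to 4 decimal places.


Dual ascent for LP: min 2*x1 + 11*x2, 6*x1 + 6*x2 = 9, 0 <= x_i <= 3
Step 1: y^k = 0.0, reduced costs: (2.0, 11.0)
  x^k = (0.0, 0.0), subgradient = b - a^T x = 9.0
  y^{k+1} = 0.0 + 0.25*9.0 = 2.25
Step 2: y^k = 2.25, reduced costs: (-11.5, -2.5)
  x^k = (3.0, 3.0), subgradient = b - a^T x = -27.0
  y^{k+1} = 2.25 + 0.25*-27.0 = -4.5
Step 3: y^k = -4.5, reduced costs: (29.0, 38.0)
  x^k = (0.0, 0.0), subgradient = b - a^T x = 9.0
  y^{k+1} = -4.5 + 0.25*9.0 = -2.25
Dual objective at y_3 = -2.25: reduced costs (15.5, 24.5), box minimizer x = (0.0, 0.0)
g(y_3) = b*y + (c1 - a1*y)*x1 + (c2 - a2*y)*x2 = 9*(-2.25) + 15.5*0.0 + 24.5*0.0 = -20.25 + 0.0 + 0.0 = -20.25


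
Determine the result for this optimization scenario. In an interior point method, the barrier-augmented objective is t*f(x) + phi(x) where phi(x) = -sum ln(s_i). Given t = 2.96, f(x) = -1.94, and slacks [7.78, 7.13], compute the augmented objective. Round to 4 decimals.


Step 1: Compute log-barrier.
ln values: [2.0516, 1.9643]
phi = -(2.0516 + 1.9643) = -4.0159
Step 2: Compute augmented objective.
t*f(x) = 2.96*-1.94 = -5.7424
Total = -5.7424 - 4.0159 = -9.7583


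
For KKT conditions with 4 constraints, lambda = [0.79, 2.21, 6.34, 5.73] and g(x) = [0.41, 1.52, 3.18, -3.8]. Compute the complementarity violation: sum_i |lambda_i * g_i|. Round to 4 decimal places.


KKT complementary slackness check:
lambda_1 * g_1 = 0.79 * 0.41 = 0.3239
lambda_2 * g_2 = 2.21 * 1.52 = 3.3592
lambda_3 * g_3 = 6.34 * 3.18 = 20.1612
lambda_4 * g_4 = 5.73 * -3.8 = -21.774
Total violation = 0.3239 + 3.3592 + 20.1612 + 21.774 = 45.6183


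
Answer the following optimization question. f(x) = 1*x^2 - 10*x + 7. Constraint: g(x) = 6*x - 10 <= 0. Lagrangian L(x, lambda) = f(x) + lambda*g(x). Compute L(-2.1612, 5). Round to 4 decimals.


Step 1: Evaluate f(x).
f(-2.1612) = 1*(-2.1612)^2 - 10*(-2.1612) + 7 = 33.2828
Step 2: Evaluate g(x).
g(-2.1612) = 6*-2.1612 - 10 = -22.9672
Step 3: Compute Lagrangian.
L = 33.2828 + 5*-22.9672 = -81.5532


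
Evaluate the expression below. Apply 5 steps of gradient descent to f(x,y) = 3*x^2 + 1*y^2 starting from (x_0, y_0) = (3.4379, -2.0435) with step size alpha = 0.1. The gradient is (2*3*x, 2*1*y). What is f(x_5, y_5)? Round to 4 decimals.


Gradient descent on f(x,y) = 3*x^2 + 1*y^2.
Starting point: (3.4379, -2.0435), alpha = 0.1
Step 1: grad_x = 2*3*3.4379 = 20.6274, grad_y = 2*1*-2.0435 = -4.087
  x_1 = 3.4379 - 0.1*20.6274 = 1.3752
  y_1 = -2.0435 - 0.1*-4.087 = -1.6348
Step 2: grad_x = 2*3*1.3752 = 8.251, grad_y = 2*1*-1.6348 = -3.2696
  x_2 = 1.3752 - 0.1*8.251 = 0.5501
  y_2 = -1.6348 - 0.1*-3.2696 = -1.3078
Step 3: grad_x = 2*3*0.5501 = 3.3004, grad_y = 2*1*-1.3078 = -2.6157
  x_3 = 0.5501 - 0.1*3.3004 = 0.22
  y_3 = -1.3078 - 0.1*-2.6157 = -1.0463
Step 4: grad_x = 2*3*0.22 = 1.3202, grad_y = 2*1*-1.0463 = -2.0925
  x_4 = 0.22 - 0.1*1.3202 = 0.088
  y_4 = -1.0463 - 0.1*-2.0925 = -0.837
Step 5: grad_x = 2*3*0.088 = 0.5281, grad_y = 2*1*-0.837 = -1.674
  x_5 = 0.088 - 0.1*0.5281 = 0.0352
  y_5 = -0.837 - 0.1*-1.674 = -0.6696
f(0.0352, -0.6696) = 3*0.0352^2 + 1*(-0.6696)^2 = 0.4521


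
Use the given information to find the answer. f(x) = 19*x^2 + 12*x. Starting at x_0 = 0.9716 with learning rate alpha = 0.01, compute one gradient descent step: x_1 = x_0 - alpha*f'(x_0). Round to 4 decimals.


We compute the gradient at x_0 and apply the update.
f'(x) = 38*x + 12
f'(0.9716) = 38*0.9716 + 12 = 48.9208
x_1 = 0.9716 - 0.01*48.9208 = 0.4824


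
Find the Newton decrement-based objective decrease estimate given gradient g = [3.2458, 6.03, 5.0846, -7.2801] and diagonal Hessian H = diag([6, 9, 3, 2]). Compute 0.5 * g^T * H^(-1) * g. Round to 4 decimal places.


Step 1: H is diagonal, so H^(-1) * g = [0.541, 0.67, 1.6949, -3.6401].
Step 2: g^T H^(-1) g = sum_i g_i^2 / H_ii
  = (3.2458)^2/6 + (6.03)^2/9 + (5.0846)^2/3 + (-7.2801)^2/2
  = 1.7559 + 4.0401 + 8.6177 + 26.4999 = 40.9136
Step 3: Objective decrease = 0.5 * g^T H^(-1) g = 20.4568


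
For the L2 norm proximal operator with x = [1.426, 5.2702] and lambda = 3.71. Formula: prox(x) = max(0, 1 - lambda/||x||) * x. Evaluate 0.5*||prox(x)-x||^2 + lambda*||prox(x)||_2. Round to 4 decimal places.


Step 1: Compute ||x||.
||x|| = 5.4597
Step 2: Compute scaling factor.
scale = max(0, 1 - 3.71/5.4597) = 0.3205
Step 3: prox(x) = [0.457, 1.689]
||prox(x)|| = 1.7497
Step 4: Proximal objective.
0.5*||prox-x||^2 = 6.8821
lambda*||prox|| = 6.4914
Total = 13.3735


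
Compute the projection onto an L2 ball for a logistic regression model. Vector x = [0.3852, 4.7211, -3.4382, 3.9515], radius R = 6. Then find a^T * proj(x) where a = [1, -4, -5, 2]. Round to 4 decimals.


Step 1: Compute ||x|| (intermediates to 6 decimals).
||x|| = sqrt(0.3852^2 + 4.7211^2 + (-3.4382)^2 + 3.9515^2) = 7.062063
Step 2: Project.
Since ||x|| > R, scale = R/||x|| = 6/7.062063 = 0.84961, proj(x) = scale * x
proj(x) = [0.32727, 4.011094, -2.921129, 3.357234]
Step 3: Dot product.
a^T * proj(x) = 1*0.32727 - 4*4.011094 - 5*(-2.921129) + 2*3.357234 = 5.603


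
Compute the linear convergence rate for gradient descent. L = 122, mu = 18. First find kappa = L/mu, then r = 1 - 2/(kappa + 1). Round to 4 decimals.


Step 1: Compute the condition number.
kappa = L/mu = 122/18 = 6.7778
Step 2: Compute the convergence rate.
r = 1 - 2/(kappa + 1) = 1 - 2*mu/(L + mu) = (L - mu)/(L + mu) = 104/140 = 0.7429


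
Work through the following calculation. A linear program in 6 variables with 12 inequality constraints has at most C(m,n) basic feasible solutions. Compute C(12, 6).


Each vertex corresponds to some choice of n active constraints out of m, so the number of vertices is at most C(m, n) = m! / (n!(m-n)!).
m = 12, n = 6
Numerator: 12 * 11 * 10 * 9 * 8 * 7
Denominator: 6! = 720
C(12, 6) = 924


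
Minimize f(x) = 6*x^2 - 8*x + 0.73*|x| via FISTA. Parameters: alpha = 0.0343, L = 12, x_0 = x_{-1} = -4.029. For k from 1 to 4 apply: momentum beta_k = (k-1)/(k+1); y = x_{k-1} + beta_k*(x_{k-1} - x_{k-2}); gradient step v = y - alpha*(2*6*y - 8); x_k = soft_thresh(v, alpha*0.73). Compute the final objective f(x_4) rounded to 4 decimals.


FISTA on f(x) = 6*x^2 - 8*x + 0.73*|x|
L = 12, alpha = 0.0343
Iteration 1: beta = 0.0, y = -4.029 + 0.0*(-4.029 + 4.029) = -4.029
  grad(y) = -56.348, v = y - alpha*grad = -2.0963
  prox(v) = soft_thresh(-2.0963, 0.025) = -2.0712
Iteration 2: beta = 0.3333, y = -2.0712 + 0.3333*(-2.0712 + 4.029) = -1.4186
  grad(y) = -25.0236, v = y - alpha*grad = -0.5603
  prox(v) = soft_thresh(-0.5603, 0.025) = -0.5353
Iteration 3: beta = 0.5, y = -0.5353 + 0.5*(-0.5353 + 2.0712) = 0.2327
  grad(y) = -5.2078, v = y - alpha*grad = 0.4113
  prox(v) = soft_thresh(0.4113, 0.025) = 0.3863
Iteration 4: beta = 0.6, y = 0.3863 + 0.6*(0.3863 + 0.5353) = 0.9392
  grad(y) = 3.2705, v = y - alpha*grad = 0.827
  prox(v) = soft_thresh(0.827, 0.025) = 0.802
f(x_4) = 6*0.802^2 - 8*0.802 + 0.73*|0.802| = -1.9713


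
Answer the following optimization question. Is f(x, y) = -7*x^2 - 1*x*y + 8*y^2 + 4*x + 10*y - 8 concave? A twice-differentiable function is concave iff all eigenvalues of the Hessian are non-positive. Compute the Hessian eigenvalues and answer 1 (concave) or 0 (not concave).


The Hessian of f(x,y) = -7*x^2 - 1*x*y + 8*y^2 + 4*x + 10*y - 8 is:
H = [[-14, -1], [-1, 16]]
Trace = -14 + 16 = 2
Determinant = -14*16 - (-1)^2 = -225
Discriminant = (2)^2 - 4*-225 = 904.0
Eigenvalues: lambda_1 = -14.0333, lambda_2 = 16.0333
The function is not concave.

0


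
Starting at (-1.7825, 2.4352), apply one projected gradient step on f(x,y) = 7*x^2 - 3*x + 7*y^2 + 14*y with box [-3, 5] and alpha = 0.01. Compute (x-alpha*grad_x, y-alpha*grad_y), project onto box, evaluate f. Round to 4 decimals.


Step 1: Compute gradient at (-1.7825, 2.4352).
grad_x = 2*7*-1.7825 - 3 = -27.955
grad_y = 2*7*2.4352 + 14 = 48.0928
Step 2: Gradient step.
x_raw = -1.7825 - 0.01*-27.955 = -1.503
y_raw = 2.4352 - 0.01*48.0928 = 1.9543
Step 3: Project onto [-3, 5].
x_proj = clip(-1.503) = -1.503
y_proj = clip(1.9543) = 1.9543
Step 4: Evaluate f.
f(-1.503, 1.9543) = 74.4149


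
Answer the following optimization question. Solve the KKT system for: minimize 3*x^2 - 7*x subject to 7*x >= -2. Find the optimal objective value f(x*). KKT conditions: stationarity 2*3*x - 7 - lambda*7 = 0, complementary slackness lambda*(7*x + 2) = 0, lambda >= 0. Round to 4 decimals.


Step 1: Try lambda = 0 (constraint inactive).
Stationarity: 2*3*x - 7 = 0
x* = 7/(2*3) = 7/6 = 1.1667 (rounded; the exact value 7/6 is used below)
Check constraint: 7*1.1667 = 8.1669 >= -2 -- satisfied.
Step 2: Compute optimal value.
f(x*) = 3*(7/6)^2 - 7*(7/6) = -4.0833


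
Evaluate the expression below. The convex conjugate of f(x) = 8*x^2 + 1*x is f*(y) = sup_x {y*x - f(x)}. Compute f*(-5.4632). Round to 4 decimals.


f*(y) = sup_x {y*x - a*x^2 - b*x} = sup_x {(y-b)*x - a*x^2}
FOC: (y - b) - 2a*x = 0 => x* = (y - b)/(2a)
x* = (-5.4632 - 1)/(2*8) = -0.404
f*(-5.4632) = (y-b)^2/(4a) = (-5.4632 - 1)^2/(4*8)
= 41.773/32 = 1.3054


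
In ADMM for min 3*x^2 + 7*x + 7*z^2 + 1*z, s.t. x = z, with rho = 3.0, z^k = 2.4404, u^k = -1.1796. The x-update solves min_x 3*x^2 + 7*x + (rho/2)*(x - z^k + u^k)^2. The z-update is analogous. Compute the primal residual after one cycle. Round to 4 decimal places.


ADMM iteration with rho = 3.0, z^k = 2.4404, u^k = -1.1796
Step 1: x-update.
Minimize 3*x^2 + 7*x + (3.0/2)*(x - 2.4404 - 1.1796)^2
FOC: (2*3 + 3.0)*x = -7 + 3.0*(2.4404 + 1.1796)
x^{k+1} = 0.4289
Step 2: z-update.
Minimize 7*z^2 + 1*z + (3.0/2)*(0.4289 - z - 1.1796)^2
FOC: (2*7 + 3.0)*z = -1 + 3.0*(0.4289 - 1.1796)
z^{k+1} = -0.1913
Step 3: u-update.
u^{k+1} = -1.1796 + 0.4289 + 0.1913 = -0.5594
Step 4: Primal residual = |0.4289 + 0.1913| = 0.6202


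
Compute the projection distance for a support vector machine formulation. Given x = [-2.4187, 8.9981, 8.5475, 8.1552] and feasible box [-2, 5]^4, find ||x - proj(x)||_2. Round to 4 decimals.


Project each component onto [-2, 5].
clip(-2.4187) = -2.0, clip(8.9981) = 5.0, clip(8.5475) = 5.0, clip(8.1552) = 5.0
Projection = [-2.0, 5.0, 5.0, 5.0]
Squared diffs: [0.1753, 15.9848, 12.5848, 9.9553]
Distance = sqrt(38.7002) = 6.2209


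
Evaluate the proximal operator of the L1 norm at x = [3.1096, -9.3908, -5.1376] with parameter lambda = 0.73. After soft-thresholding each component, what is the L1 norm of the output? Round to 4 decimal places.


Soft-thresholding with lambda = 0.73:
prox(3.1096) = sign(3.1096)*max(|3.1096| - 0.73, 0) = 2.3796
prox(-9.3908) = sign(-9.3908)*max(|-9.3908| - 0.73, 0) = -8.6608
prox(-5.1376) = sign(-5.1376)*max(|-5.1376| - 0.73, 0) = -4.4076
prox(x) = [2.3796, -8.6608, -4.4076]
||prox(x)||_1 = 2.3796 + 8.6608 + 4.4076 = 15.448


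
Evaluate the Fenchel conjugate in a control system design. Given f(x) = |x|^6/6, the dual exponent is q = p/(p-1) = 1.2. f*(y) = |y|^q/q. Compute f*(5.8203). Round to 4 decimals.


The conjugate exponent q satisfies 1/p + 1/q = 1.
p = 6, so q = 6/(6 - 1) = 1.2
|y|^q = 5.8203^1.2 = 8.2782
f*(5.8203) = 8.2782 / 1.2 = 6.8985


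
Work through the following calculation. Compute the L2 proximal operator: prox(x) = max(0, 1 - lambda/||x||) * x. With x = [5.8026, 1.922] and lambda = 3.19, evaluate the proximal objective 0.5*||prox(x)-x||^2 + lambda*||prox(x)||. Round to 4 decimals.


Step 1: Compute ||x||.
||x|| = 6.1126
Step 2: Compute scaling factor.
scale = max(0, 1 - 3.19/6.1126) = 0.4781
Step 3: prox(x) = [2.7744, 0.919]
||prox(x)|| = 2.9226
Step 4: Proximal objective.
0.5*||prox-x||^2 = 5.0881
lambda*||prox|| = 9.3231
Total = 14.4112


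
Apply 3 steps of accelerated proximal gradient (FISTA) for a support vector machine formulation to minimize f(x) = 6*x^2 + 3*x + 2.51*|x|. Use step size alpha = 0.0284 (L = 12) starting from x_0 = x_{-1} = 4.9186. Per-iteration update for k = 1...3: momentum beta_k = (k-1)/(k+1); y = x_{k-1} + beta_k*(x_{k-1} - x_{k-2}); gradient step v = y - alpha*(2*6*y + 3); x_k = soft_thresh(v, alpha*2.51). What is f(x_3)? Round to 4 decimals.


FISTA on f(x) = 6*x^2 + 3*x + 2.51*|x|
L = 12, alpha = 0.0284
Iteration 1: beta = 0.0, y = 4.9186 + 0.0*(4.9186 - 4.9186) = 4.9186
  grad(y) = 62.0232, v = y - alpha*grad = 3.1571
  prox(v) = soft_thresh(3.1571, 0.0713) = 3.0859
Iteration 2: beta = 0.3333, y = 3.0859 + 0.3333*(3.0859 - 4.9186) = 2.4749
  grad(y) = 32.6993, v = y - alpha*grad = 1.5463
  prox(v) = soft_thresh(1.5463, 0.0713) = 1.475
Iteration 3: beta = 0.5, y = 1.475 + 0.5*(1.475 - 3.0859) = 0.6696
  grad(y) = 11.0348, v = y - alpha*grad = 0.3562
  prox(v) = soft_thresh(0.3562, 0.0713) = 0.2849
f(x_3) = 6*0.2849^2 + 3*0.2849 + 2.51*|0.2849| = 2.0568


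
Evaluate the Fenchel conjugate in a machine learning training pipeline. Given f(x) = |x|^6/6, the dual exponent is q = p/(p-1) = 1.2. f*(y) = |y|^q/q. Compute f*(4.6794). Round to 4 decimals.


The conjugate exponent q satisfies 1/p + 1/q = 1.
p = 6, so q = 6/(6 - 1) = 1.2
|y|^q = 4.6794^1.2 = 6.3713
f*(4.6794) = 6.3713 / 1.2 = 5.3094


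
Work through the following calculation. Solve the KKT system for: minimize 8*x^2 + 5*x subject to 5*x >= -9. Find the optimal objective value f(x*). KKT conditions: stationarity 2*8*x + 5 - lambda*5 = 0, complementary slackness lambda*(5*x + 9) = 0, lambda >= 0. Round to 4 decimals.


Step 1: Try lambda = 0 (constraint inactive).
Stationarity: 2*8*x + 5 = 0
x* = -5/(2*8) = -0.3125
Check constraint: 5*-0.3125 = -1.5625 >= -9 -- satisfied.
Step 2: Compute optimal value.
f(x*) = 8*(-0.3125)^2 + 5*(-0.3125) = -0.7813


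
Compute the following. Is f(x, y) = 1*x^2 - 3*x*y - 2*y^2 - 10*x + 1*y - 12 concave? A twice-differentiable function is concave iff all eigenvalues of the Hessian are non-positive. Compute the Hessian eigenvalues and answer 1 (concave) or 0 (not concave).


The Hessian of f(x,y) = 1*x^2 - 3*x*y - 2*y^2 - 10*x + 1*y - 12 is:
H = [[2, -3], [-3, -4]]
Trace = 2 - 4 = -2
Determinant = 2*-4 - (-3)^2 = -17
Discriminant = (-2)^2 - 4*-17 = 72.0
Eigenvalues: lambda_1 = -5.2426, lambda_2 = 3.2426
The function is not concave.

0


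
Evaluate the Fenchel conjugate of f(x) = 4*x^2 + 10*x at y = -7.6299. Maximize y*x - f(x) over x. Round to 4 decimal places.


f*(y) = sup_x {y*x - a*x^2 - b*x} = sup_x {(y-b)*x - a*x^2}
FOC: (y - b) - 2a*x = 0 => x* = (y - b)/(2a)
x* = (-7.6299 - 10)/(2*4) = -2.2037
f*(-7.6299) = (y-b)^2/(4a) = (-7.6299 - 10)^2/(4*4)
= 310.8134/16 = 19.4258


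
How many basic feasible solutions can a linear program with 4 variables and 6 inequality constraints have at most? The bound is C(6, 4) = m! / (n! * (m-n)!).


Each vertex corresponds to some choice of n active constraints out of m, so the number of vertices is at most C(m, n) = m! / (n!(m-n)!).
m = 6, n = 4
Numerator: 6 * 5 * 4 * 3
Denominator: 4! = 24
C(6, 4) = 15


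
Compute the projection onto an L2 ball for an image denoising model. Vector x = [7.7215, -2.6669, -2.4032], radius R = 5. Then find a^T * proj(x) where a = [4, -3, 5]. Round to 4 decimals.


Step 1: Compute ||x|| (intermediates to 6 decimals).
||x|| = sqrt(7.7215^2 + (-2.6669)^2 + (-2.4032)^2) = 8.515239
Step 2: Project.
Since ||x|| > R, scale = R/||x|| = 5/8.515239 = 0.587183, proj(x) = scale * x
proj(x) = [4.533934, -1.565958, -1.411118]
Step 3: Dot product.
a^T * proj(x) = 4*4.533934 - 3*(-1.565958) + 5*(-1.411118) = 15.778


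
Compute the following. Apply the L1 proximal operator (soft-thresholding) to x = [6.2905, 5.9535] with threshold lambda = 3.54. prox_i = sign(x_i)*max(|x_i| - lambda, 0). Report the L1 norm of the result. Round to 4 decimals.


Soft-thresholding with lambda = 3.54:
prox(6.2905) = sign(6.2905)*max(|6.2905| - 3.54, 0) = 2.7505
prox(5.9535) = sign(5.9535)*max(|5.9535| - 3.54, 0) = 2.4135
prox(x) = [2.7505, 2.4135]
||prox(x)||_1 = 2.7505 + 2.4135 = 5.164


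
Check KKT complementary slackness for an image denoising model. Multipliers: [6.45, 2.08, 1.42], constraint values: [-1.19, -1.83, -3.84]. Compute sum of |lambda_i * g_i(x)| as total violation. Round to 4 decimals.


KKT complementary slackness check:
lambda_1 * g_1 = 6.45 * -1.19 = -7.6755
lambda_2 * g_2 = 2.08 * -1.83 = -3.8064
lambda_3 * g_3 = 1.42 * -3.84 = -5.4528
Total violation = 7.6755 + 3.8064 + 5.4528 = 16.9347


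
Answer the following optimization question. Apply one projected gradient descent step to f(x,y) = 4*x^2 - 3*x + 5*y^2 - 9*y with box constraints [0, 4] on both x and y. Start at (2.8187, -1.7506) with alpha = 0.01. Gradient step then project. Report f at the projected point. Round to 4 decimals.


Step 1: Compute gradient at (2.8187, -1.7506).
grad_x = 2*4*2.8187 - 3 = 19.5496
grad_y = 2*5*-1.7506 - 9 = -26.506
Step 2: Gradient step.
x_raw = 2.8187 - 0.01*19.5496 = 2.6232
y_raw = -1.7506 - 0.01*-26.506 = -1.4855
Step 3: Project onto [0, 4].
x_proj = clip(2.6232) = 2.6232
y_proj = clip(-1.4855) = 0.0
Step 4: Evaluate f.
f(2.6232, 0.0) = 19.6552


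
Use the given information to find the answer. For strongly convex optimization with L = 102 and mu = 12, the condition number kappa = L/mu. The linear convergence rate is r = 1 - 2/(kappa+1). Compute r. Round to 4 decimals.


Step 1: Compute the condition number.
kappa = L/mu = 102/12 = 8.5
Step 2: Compute the convergence rate.
r = 1 - 2/(kappa + 1) = 1 - 2*mu/(L + mu) = (L - mu)/(L + mu) = 90/114 = 0.7895


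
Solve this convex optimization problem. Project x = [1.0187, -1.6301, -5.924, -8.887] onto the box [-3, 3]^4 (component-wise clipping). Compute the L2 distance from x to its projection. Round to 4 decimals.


Project each component onto [-3, 3].
clip(1.0187) = 1.0187, clip(-1.6301) = -1.6301, clip(-5.924) = -3.0, clip(-8.887) = -3.0
Projection = [1.0187, -1.6301, -3.0, -3.0]
Squared diffs: [0.0, 0.0, 8.5498, 34.6568]
Distance = sqrt(43.2066) = 6.5732


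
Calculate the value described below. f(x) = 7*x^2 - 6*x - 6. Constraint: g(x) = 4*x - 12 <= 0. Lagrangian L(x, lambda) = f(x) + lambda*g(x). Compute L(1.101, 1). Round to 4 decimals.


Step 1: Evaluate f(x).
f(1.101) = 7*1.101^2 - 6*1.101 - 6 = -4.1206
Step 2: Evaluate g(x).
g(1.101) = 4*1.101 - 12 = -7.596
Step 3: Compute Lagrangian.
L = -4.1206 + 1*-7.596 = -11.7166


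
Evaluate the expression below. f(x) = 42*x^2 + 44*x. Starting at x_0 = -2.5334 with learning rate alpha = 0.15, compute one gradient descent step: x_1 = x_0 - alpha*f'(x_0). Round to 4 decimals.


We compute the gradient at x_0 and apply the update.
f'(x) = 84*x + 44
f'(-2.5334) = 84*-2.5334 + 44 = -168.8056
x_1 = -2.5334 - 0.15*-168.8056 = 22.7874


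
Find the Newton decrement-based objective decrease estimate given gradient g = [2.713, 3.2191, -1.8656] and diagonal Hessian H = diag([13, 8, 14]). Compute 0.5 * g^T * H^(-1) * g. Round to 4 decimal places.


Step 1: H is diagonal, so H^(-1) * g = [0.2087, 0.4024, -0.1333].
Step 2: g^T H^(-1) g = sum_i g_i^2 / H_ii
  = (2.713)^2/13 + (3.2191)^2/8 + (-1.8656)^2/14
  = 0.5662 + 1.2953 + 0.2486 = 2.1101
Step 3: Objective decrease = 0.5 * g^T H^(-1) g = 1.0551


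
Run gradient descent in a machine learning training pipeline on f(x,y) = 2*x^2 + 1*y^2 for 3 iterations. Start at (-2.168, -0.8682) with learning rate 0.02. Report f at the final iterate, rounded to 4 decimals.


Gradient descent on f(x,y) = 2*x^2 + 1*y^2.
Starting point: (-2.168, -0.8682), alpha = 0.02
Step 1: grad_x = 2*2*-2.168 = -8.672, grad_y = 2*1*-0.8682 = -1.7364
  x_1 = -2.168 - 0.02*-8.672 = -1.9946
  y_1 = -0.8682 - 0.02*-1.7364 = -0.8335
Step 2: grad_x = 2*2*-1.9946 = -7.9782, grad_y = 2*1*-0.8335 = -1.6669
  x_2 = -1.9946 - 0.02*-7.9782 = -1.835
  y_2 = -0.8335 - 0.02*-1.6669 = -0.8001
Step 3: grad_x = 2*2*-1.835 = -7.34, grad_y = 2*1*-0.8001 = -1.6003
  x_3 = -1.835 - 0.02*-7.34 = -1.6882
  y_3 = -0.8001 - 0.02*-1.6003 = -0.7681
f(-1.6882, -0.7681) = 2*(-1.6882)^2 + 1*(-0.7681)^2 = 6.29


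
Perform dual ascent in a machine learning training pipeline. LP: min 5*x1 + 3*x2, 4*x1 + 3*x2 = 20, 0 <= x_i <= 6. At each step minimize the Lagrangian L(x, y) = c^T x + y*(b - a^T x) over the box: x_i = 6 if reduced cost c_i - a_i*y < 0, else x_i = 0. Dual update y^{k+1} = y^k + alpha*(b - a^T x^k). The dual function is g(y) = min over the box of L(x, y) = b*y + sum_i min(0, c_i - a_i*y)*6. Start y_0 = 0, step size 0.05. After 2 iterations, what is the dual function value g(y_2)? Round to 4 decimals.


Dual ascent for LP: min 5*x1 + 3*x2, 4*x1 + 3*x2 = 20, 0 <= x_i <= 6
Step 1: y^k = 0.0, reduced costs: (5.0, 3.0)
  x^k = (0.0, 0.0), subgradient = b - a^T x = 20.0
  y^{k+1} = 0.0 + 0.05*20.0 = 1.0
Step 2: y^k = 1.0, reduced costs: (1.0, 0.0)
  x^k = (0.0, 0.0), subgradient = b - a^T x = 20.0
  y^{k+1} = 1.0 + 0.05*20.0 = 2.0
Dual objective at y_2 = 2.0: reduced costs (-3.0, -3.0), box minimizer x = (6.0, 6.0)
g(y_2) = b*y + (c1 - a1*y)*x1 + (c2 - a2*y)*x2 = 20*2.0 + (-3.0)*6.0 + (-3.0)*6.0 = 40.0 - 18.0 - 18.0 = 4.0


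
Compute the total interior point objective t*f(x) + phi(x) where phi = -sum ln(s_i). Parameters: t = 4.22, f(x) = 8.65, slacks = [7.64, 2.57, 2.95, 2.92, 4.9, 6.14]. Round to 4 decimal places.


Step 1: Compute log-barrier.
ln values: [2.0334, 0.9439, 1.0818, 1.0716, 1.5892, 1.8148]
phi = -(2.0334 + 0.9439 + 1.0818 + 1.0716 + 1.5892 + 1.8148) = -8.5348
Step 2: Compute augmented objective.
t*f(x) = 4.22*8.65 = 36.503
Total = 36.503 - 8.5348 = 27.9682


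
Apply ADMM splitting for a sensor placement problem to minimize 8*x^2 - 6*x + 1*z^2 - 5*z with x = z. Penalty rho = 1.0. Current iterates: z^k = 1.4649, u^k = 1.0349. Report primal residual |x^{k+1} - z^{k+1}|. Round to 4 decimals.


ADMM iteration with rho = 1.0, z^k = 1.4649, u^k = 1.0349
Step 1: x-update.
Minimize 8*x^2 - 6*x + (1.0/2)*(x - 1.4649 + 1.0349)^2
FOC: (2*8 + 1.0)*x = 6 + 1.0*(1.4649 - 1.0349)
x^{k+1} = 0.3782
Step 2: z-update.
Minimize 1*z^2 - 5*z + (1.0/2)*(0.3782 - z + 1.0349)^2
FOC: (2*1 + 1.0)*z = 5 + 1.0*(0.3782 + 1.0349)
z^{k+1} = 2.1377
Step 3: u-update.
u^{k+1} = 1.0349 + 0.3782 - 2.1377 = -0.7246
Step 4: Primal residual = |0.3782 - 2.1377| = 1.7595


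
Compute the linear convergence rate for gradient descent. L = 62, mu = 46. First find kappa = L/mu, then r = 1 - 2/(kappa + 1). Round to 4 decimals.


Step 1: Compute the condition number.
kappa = L/mu = 62/46 = 1.3478
Step 2: Compute the convergence rate.
r = 1 - 2/(kappa + 1) = 1 - 2*mu/(L + mu) = (L - mu)/(L + mu) = 16/108 = 0.1481


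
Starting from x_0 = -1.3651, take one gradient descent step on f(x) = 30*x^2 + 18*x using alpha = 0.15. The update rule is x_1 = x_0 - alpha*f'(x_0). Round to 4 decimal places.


We compute the gradient at x_0 and apply the update.
f'(x) = 60*x + 18
f'(-1.3651) = 60*-1.3651 + 18 = -63.906
x_1 = -1.3651 - 0.15*-63.906 = 8.2208


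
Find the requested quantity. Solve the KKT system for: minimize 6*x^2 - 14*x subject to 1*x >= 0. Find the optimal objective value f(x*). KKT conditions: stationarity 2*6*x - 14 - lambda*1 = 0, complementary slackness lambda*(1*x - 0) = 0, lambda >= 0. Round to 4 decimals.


Step 1: Try lambda = 0 (constraint inactive).
Stationarity: 2*6*x - 14 = 0
x* = 14/(2*6) = 7/6 = 1.1667 (rounded; the exact value 7/6 is used below)
Check constraint: 1*1.1667 = 1.1667 >= 0 -- satisfied.
Step 2: Compute optimal value.
f(x*) = 6*(7/6)^2 - 14*(7/6) = -8.1667


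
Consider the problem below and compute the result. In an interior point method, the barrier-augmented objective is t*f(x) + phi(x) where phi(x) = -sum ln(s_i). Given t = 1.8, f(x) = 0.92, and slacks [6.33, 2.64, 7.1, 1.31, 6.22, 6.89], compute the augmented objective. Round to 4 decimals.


Step 1: Compute log-barrier.
ln values: [1.8453, 0.9708, 1.9601, 0.27, 1.8278, 1.9301]
phi = -(1.8453 + 0.9708 + 1.9601 + 0.27 + 1.8278 + 1.9301) = -8.804
Step 2: Compute augmented objective.
t*f(x) = 1.8*0.92 = 1.656
Total = 1.656 - 8.804 = -7.148


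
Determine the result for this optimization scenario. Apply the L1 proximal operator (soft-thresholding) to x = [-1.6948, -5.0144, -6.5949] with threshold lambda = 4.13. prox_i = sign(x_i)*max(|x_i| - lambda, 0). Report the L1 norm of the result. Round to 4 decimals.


Soft-thresholding with lambda = 4.13:
prox(-1.6948) = sign(-1.6948)*max(|-1.6948| - 4.13, 0) = 0.0
prox(-5.0144) = sign(-5.0144)*max(|-5.0144| - 4.13, 0) = -0.8844
prox(-6.5949) = sign(-6.5949)*max(|-6.5949| - 4.13, 0) = -2.4649
prox(x) = [0.0, -0.8844, -2.4649]
||prox(x)||_1 = 0.0 + 0.8844 + 2.4649 = 3.3493


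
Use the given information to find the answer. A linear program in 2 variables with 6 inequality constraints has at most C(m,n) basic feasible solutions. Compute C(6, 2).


Each vertex corresponds to some choice of n active constraints out of m, so the number of vertices is at most C(m, n) = m! / (n!(m-n)!).
m = 6, n = 2
Numerator: 6 * 5
Denominator: 2! = 2
C(6, 2) = 15


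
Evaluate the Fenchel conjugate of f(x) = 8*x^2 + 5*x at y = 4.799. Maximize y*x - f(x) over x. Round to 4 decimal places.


f*(y) = sup_x {y*x - a*x^2 - b*x} = sup_x {(y-b)*x - a*x^2}
FOC: (y - b) - 2a*x = 0 => x* = (y - b)/(2a)
x* = (4.799 - 5)/(2*8) = -0.0126
f*(4.799) = (y-b)^2/(4a) = (4.799 - 5)^2/(4*8)
= 0.0404/32 = 0.0013


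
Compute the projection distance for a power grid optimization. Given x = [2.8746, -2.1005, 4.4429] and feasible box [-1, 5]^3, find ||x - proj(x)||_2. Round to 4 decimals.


Project each component onto [-1, 5].
clip(2.8746) = 2.8746, clip(-2.1005) = -1.0, clip(4.4429) = 4.4429
Projection = [2.8746, -1.0, 4.4429]
Squared diffs: [0.0, 1.2111, 0.0]
Distance = sqrt(1.2111) = 1.1005


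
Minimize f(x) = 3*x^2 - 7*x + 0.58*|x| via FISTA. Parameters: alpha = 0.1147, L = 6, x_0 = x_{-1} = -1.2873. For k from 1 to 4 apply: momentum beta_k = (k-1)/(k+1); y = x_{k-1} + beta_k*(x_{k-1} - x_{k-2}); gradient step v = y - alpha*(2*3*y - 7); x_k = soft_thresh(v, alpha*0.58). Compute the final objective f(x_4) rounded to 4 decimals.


FISTA on f(x) = 3*x^2 - 7*x + 0.58*|x|
L = 6, alpha = 0.1147
Iteration 1: beta = 0.0, y = -1.2873 + 0.0*(-1.2873 + 1.2873) = -1.2873
  grad(y) = -14.7238, v = y - alpha*grad = 0.4015
  prox(v) = soft_thresh(0.4015, 0.0665) = 0.335
Iteration 2: beta = 0.3333, y = 0.335 + 0.3333*(0.335 + 1.2873) = 0.8758
  grad(y) = -1.7454, v = y - alpha*grad = 1.076
  prox(v) = soft_thresh(1.076, 0.0665) = 1.0094
Iteration 3: beta = 0.5, y = 1.0094 + 0.5*(1.0094 - 0.335) = 1.3467
  grad(y) = 1.0799, v = y - alpha*grad = 1.2228
  prox(v) = soft_thresh(1.2228, 0.0665) = 1.1563
Iteration 4: beta = 0.6, y = 1.1563 + 0.6*(1.1563 - 1.0094) = 1.2444
  grad(y) = 0.4661, v = y - alpha*grad = 1.1909
  prox(v) = soft_thresh(1.1909, 0.0665) = 1.1244
f(x_4) = 3*1.1244^2 - 7*1.1244 + 0.58*|1.1244| = -3.4258


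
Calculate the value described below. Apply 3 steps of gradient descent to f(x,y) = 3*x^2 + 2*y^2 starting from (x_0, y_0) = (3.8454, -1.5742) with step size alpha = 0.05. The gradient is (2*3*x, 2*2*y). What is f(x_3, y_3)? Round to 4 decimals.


Gradient descent on f(x,y) = 3*x^2 + 2*y^2.
Starting point: (3.8454, -1.5742), alpha = 0.05
Step 1: grad_x = 2*3*3.8454 = 23.0724, grad_y = 2*2*-1.5742 = -6.2968
  x_1 = 3.8454 - 0.05*23.0724 = 2.6918
  y_1 = -1.5742 - 0.05*-6.2968 = -1.2594
Step 2: grad_x = 2*3*2.6918 = 16.1507, grad_y = 2*2*-1.2594 = -5.0374
  x_2 = 2.6918 - 0.05*16.1507 = 1.8842
  y_2 = -1.2594 - 0.05*-5.0374 = -1.0075
Step 3: grad_x = 2*3*1.8842 = 11.3055, grad_y = 2*2*-1.0075 = -4.03
  x_3 = 1.8842 - 0.05*11.3055 = 1.319
  y_3 = -1.0075 - 0.05*-4.03 = -0.806
f(1.319, -0.806) = 3*1.319^2 + 2*(-0.806)^2 = 6.5183


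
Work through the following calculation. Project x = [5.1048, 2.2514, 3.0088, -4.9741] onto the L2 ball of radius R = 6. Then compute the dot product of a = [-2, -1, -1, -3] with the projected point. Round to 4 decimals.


Step 1: Compute ||x|| (intermediates to 6 decimals).
||x|| = sqrt(5.1048^2 + 2.2514^2 + 3.0088^2 + (-4.9741)^2) = 8.05744
Step 2: Project.
Since ||x|| > R, scale = R/||x|| = 6/8.05744 = 0.744653, proj(x) = scale * x
proj(x) = [3.801305, 1.676512, 2.240512, -3.703978]
Step 3: Dot product.
a^T * proj(x) = -2*3.801305 - 1*1.676512 - 1*2.240512 - 3*(-3.703978) = -0.4077


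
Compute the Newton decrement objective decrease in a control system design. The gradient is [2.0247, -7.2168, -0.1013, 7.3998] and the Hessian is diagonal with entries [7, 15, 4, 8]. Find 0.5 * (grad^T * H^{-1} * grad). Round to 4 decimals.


Step 1: H is diagonal, so H^(-1) * g = [0.2892, -0.4811, -0.0253, 0.925].
Step 2: g^T H^(-1) g = sum_i g_i^2 / H_ii
  = (2.0247)^2/7 + (-7.2168)^2/15 + (-0.1013)^2/4 + (7.3998)^2/8
  = 0.5856 + 3.4721 + 0.0026 + 6.8446 = 10.905
Step 3: Objective decrease = 0.5 * g^T H^(-1) g = 5.4525


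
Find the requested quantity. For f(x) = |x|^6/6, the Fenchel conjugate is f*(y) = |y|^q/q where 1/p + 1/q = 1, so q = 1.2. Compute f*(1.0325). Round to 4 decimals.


The conjugate exponent q satisfies 1/p + 1/q = 1.
p = 6, so q = 6/(6 - 1) = 1.2
|y|^q = 1.0325^1.2 = 1.0391
f*(1.0325) = 1.0391 / 1.2 = 0.8659


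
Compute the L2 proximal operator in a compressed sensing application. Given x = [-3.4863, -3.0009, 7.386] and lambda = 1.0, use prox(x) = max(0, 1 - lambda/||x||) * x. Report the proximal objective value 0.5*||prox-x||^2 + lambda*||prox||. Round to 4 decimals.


Step 1: Compute ||x||.
||x|| = 8.7013
Step 2: Compute scaling factor.
scale = max(0, 1 - 1.0/8.7013) = 0.8851
Step 3: prox(x) = [-3.0856, -2.656, 6.5372]
||prox(x)|| = 7.7013
Step 4: Proximal objective.
0.5*||prox-x||^2 = 0.5
lambda*||prox|| = 7.7013
Total = 8.2013


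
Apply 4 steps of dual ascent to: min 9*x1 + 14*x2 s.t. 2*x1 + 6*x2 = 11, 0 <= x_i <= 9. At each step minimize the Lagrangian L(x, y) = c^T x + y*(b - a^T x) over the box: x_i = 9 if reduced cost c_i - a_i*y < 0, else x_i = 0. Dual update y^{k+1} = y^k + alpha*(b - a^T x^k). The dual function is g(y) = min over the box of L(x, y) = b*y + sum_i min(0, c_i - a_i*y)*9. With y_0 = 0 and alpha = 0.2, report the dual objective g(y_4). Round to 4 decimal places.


Dual ascent for LP: min 9*x1 + 14*x2, 2*x1 + 6*x2 = 11, 0 <= x_i <= 9
Step 1: y^k = 0.0, reduced costs: (9.0, 14.0)
  x^k = (0.0, 0.0), subgradient = b - a^T x = 11.0
  y^{k+1} = 0.0 + 0.2*11.0 = 2.2
Step 2: y^k = 2.2, reduced costs: (4.6, 0.8)
  x^k = (0.0, 0.0), subgradient = b - a^T x = 11.0
  y^{k+1} = 2.2 + 0.2*11.0 = 4.4
Step 3: y^k = 4.4, reduced costs: (0.2, -12.4)
  x^k = (0.0, 9.0), subgradient = b - a^T x = -43.0
  y^{k+1} = 4.4 + 0.2*-43.0 = -4.2
Step 4: y^k = -4.2, reduced costs: (17.4, 39.2)
  x^k = (0.0, 0.0), subgradient = b - a^T x = 11.0
  y^{k+1} = -4.2 + 0.2*11.0 = -2.0
Dual objective at y_4 = -2.0: reduced costs (13.0, 26.0), box minimizer x = (0.0, 0.0)
g(y_4) = b*y + (c1 - a1*y)*x1 + (c2 - a2*y)*x2 = 11*(-2.0) + 13.0*0.0 + 26.0*0.0 = -22.0 + 0.0 + 0.0 = -22.0


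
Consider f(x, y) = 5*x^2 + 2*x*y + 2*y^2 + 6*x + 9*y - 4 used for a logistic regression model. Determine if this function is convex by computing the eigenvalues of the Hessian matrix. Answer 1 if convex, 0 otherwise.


The Hessian of f(x,y) = 5*x^2 + 2*x*y + 2*y^2 + 6*x + 9*y - 4 is:
H = [[10, 2], [2, 4]]
Trace = 10 + 4 = 14
Determinant = 10*4 - (2)^2 = 36
Discriminant = (14)^2 - 4*36 = 52.0
Eigenvalues: lambda_1 = 3.3944, lambda_2 = 10.6056
The function is convex.

1


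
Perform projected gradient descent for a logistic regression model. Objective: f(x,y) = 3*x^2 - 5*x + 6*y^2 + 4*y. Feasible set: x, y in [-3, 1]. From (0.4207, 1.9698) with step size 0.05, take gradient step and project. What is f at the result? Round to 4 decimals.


Step 1: Compute gradient at (0.4207, 1.9698).
grad_x = 2*3*0.4207 - 5 = -2.4758
grad_y = 2*6*1.9698 + 4 = 27.6376
Step 2: Gradient step.
x_raw = 0.4207 - 0.05*-2.4758 = 0.5445
y_raw = 1.9698 - 0.05*27.6376 = 0.5879
Step 3: Project onto [-3, 1].
x_proj = clip(0.5445) = 0.5445
y_proj = clip(0.5879) = 0.5879
Step 4: Evaluate f.
f(0.5445, 0.5879) = 2.5925


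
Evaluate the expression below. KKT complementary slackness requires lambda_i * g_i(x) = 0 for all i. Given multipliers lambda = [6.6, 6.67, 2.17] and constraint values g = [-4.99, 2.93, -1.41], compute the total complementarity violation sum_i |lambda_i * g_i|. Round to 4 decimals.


KKT complementary slackness check:
lambda_1 * g_1 = 6.6 * -4.99 = -32.934
lambda_2 * g_2 = 6.67 * 2.93 = 19.5431
lambda_3 * g_3 = 2.17 * -1.41 = -3.0597
Total violation = 32.934 + 19.5431 + 3.0597 = 55.5368


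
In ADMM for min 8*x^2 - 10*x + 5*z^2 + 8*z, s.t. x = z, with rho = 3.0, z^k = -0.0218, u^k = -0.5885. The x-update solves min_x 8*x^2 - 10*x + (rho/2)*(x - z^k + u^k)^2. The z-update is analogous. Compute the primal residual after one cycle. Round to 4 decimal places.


ADMM iteration with rho = 3.0, z^k = -0.0218, u^k = -0.5885
Step 1: x-update.
Minimize 8*x^2 - 10*x + (3.0/2)*(x + 0.0218 - 0.5885)^2
FOC: (2*8 + 3.0)*x = 10 + 3.0*(-0.0218 + 0.5885)
x^{k+1} = 0.6158
Step 2: z-update.
Minimize 5*z^2 + 8*z + (3.0/2)*(0.6158 - z - 0.5885)^2
FOC: (2*5 + 3.0)*z = -8 + 3.0*(0.6158 - 0.5885)
z^{k+1} = -0.6091
Step 3: u-update.
u^{k+1} = -0.5885 + 0.6158 + 0.6091 = 0.6364
Step 4: Primal residual = |0.6158 + 0.6091| = 1.2249


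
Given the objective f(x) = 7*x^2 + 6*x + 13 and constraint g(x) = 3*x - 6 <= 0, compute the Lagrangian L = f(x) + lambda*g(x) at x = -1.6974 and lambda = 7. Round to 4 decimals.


Step 1: Evaluate f(x).
f(-1.6974) = 7*(-1.6974)^2 + 6*(-1.6974) + 13 = 22.9838
Step 2: Evaluate g(x).
g(-1.6974) = 3*-1.6974 - 6 = -11.0922
Step 3: Compute Lagrangian.
L = 22.9838 + 7*-11.0922 = -54.6616


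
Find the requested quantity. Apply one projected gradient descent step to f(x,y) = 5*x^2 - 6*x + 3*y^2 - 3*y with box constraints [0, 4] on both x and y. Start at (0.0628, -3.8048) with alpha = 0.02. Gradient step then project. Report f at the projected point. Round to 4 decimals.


Step 1: Compute gradient at (0.0628, -3.8048).
grad_x = 2*5*0.0628 - 6 = -5.372
grad_y = 2*3*-3.8048 - 3 = -25.8288
Step 2: Gradient step.
x_raw = 0.0628 - 0.02*-5.372 = 0.1702
y_raw = -3.8048 - 0.02*-25.8288 = -3.2882
Step 3: Project onto [0, 4].
x_proj = clip(0.1702) = 0.1702
y_proj = clip(-3.2882) = 0.0
Step 4: Evaluate f.
f(0.1702, 0.0) = -0.8765


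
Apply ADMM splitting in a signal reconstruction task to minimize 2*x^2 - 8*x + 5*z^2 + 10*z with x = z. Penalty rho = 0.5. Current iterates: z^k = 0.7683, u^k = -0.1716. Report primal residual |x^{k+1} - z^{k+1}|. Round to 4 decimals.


ADMM iteration with rho = 0.5, z^k = 0.7683, u^k = -0.1716
Step 1: x-update.
Minimize 2*x^2 - 8*x + (0.5/2)*(x - 0.7683 - 0.1716)^2
FOC: (2*2 + 0.5)*x = 8 + 0.5*(0.7683 + 0.1716)
x^{k+1} = 1.8822
Step 2: z-update.
Minimize 5*z^2 + 10*z + (0.5/2)*(1.8822 - z - 0.1716)^2
FOC: (2*5 + 0.5)*z = -10 + 0.5*(1.8822 - 0.1716)
z^{k+1} = -0.8709
Step 3: u-update.
u^{k+1} = -0.1716 + 1.8822 + 0.8709 = 2.5815
Step 4: Primal residual = |1.8822 + 0.8709| = 2.7531


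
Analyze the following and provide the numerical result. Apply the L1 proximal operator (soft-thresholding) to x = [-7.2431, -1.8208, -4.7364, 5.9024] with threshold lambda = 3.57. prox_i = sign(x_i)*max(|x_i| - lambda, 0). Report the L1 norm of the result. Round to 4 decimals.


Soft-thresholding with lambda = 3.57:
prox(-7.2431) = sign(-7.2431)*max(|-7.2431| - 3.57, 0) = -3.6731
prox(-1.8208) = sign(-1.8208)*max(|-1.8208| - 3.57, 0) = 0.0
prox(-4.7364) = sign(-4.7364)*max(|-4.7364| - 3.57, 0) = -1.1664
prox(5.9024) = sign(5.9024)*max(|5.9024| - 3.57, 0) = 2.3324
prox(x) = [-3.6731, 0.0, -1.1664, 2.3324]
||prox(x)||_1 = 3.6731 + 0.0 + 1.1664 + 2.3324 = 7.1719


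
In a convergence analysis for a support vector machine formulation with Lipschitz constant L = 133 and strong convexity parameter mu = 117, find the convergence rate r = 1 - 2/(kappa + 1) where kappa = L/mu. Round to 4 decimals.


Step 1: Compute the condition number.
kappa = L/mu = 133/117 = 1.1368
Step 2: Compute the convergence rate.
r = 1 - 2/(kappa + 1) = 1 - 2*mu/(L + mu) = (L - mu)/(L + mu) = 16/250 = 0.064


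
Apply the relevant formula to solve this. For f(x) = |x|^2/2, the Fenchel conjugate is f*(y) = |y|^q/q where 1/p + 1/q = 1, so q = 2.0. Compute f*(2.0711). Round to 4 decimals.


The conjugate exponent q satisfies 1/p + 1/q = 1.
p = 2, so q = 2/(2 - 1) = 2.0
|y|^q = 2.0711^2.0 = 4.2895
f*(2.0711) = 4.2895 / 2.0 = 2.1447


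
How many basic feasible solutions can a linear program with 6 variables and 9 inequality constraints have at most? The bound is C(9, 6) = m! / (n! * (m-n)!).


Each vertex corresponds to some choice of n active constraints out of m, so the number of vertices is at most C(m, n) = m! / (n!(m-n)!).
m = 9, n = 6
Numerator: 9 * 8 * 7 * 6 * 5 * 4
Denominator: 6! = 720
C(9, 6) = 84


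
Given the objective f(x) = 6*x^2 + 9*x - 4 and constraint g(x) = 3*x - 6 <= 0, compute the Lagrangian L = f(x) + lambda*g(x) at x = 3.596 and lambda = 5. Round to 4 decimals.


Step 1: Evaluate f(x).
f(3.596) = 6*3.596^2 + 9*3.596 - 4 = 105.9513
Step 2: Evaluate g(x).
g(3.596) = 3*3.596 - 6 = 4.788
Step 3: Compute Lagrangian.
L = 105.9513 + 5*4.788 = 129.8913


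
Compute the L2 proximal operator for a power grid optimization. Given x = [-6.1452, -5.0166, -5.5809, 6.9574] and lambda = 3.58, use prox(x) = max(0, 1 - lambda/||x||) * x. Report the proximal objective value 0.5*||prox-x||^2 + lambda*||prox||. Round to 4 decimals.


Step 1: Compute ||x||.
||x|| = 11.9366
Step 2: Compute scaling factor.
scale = max(0, 1 - 3.58/11.9366) = 0.7001
Step 3: prox(x) = [-4.3021, -3.512, -3.9071, 4.8707]
||prox(x)|| = 8.3566
Step 4: Proximal objective.
0.5*||prox-x||^2 = 6.4082
lambda*||prox|| = 29.9166
Total = 36.3247


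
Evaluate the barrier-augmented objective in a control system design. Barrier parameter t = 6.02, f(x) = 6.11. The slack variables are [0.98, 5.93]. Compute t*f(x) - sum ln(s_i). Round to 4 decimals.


Step 1: Compute log-barrier.
ln values: [-0.0202, 1.78]
phi = -(-0.0202 + 1.78) = -1.7598
Step 2: Compute augmented objective.
t*f(x) = 6.02*6.11 = 36.7822
Total = 36.7822 - 1.7598 = 35.0224


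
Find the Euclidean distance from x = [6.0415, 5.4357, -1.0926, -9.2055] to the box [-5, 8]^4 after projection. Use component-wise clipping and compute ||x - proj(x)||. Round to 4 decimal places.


Project each component onto [-5, 8].
clip(6.0415) = 6.0415, clip(5.4357) = 5.4357, clip(-1.0926) = -1.0926, clip(-9.2055) = -5.0
Projection = [6.0415, 5.4357, -1.0926, -5.0]
Squared diffs: [0.0, 0.0, 0.0, 17.6862]
Distance = sqrt(17.6862) = 4.2055


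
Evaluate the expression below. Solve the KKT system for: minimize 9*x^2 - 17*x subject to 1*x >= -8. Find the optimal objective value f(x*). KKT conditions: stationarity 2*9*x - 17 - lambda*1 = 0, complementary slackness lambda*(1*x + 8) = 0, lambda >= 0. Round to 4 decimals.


Step 1: Try lambda = 0 (constraint inactive).
Stationarity: 2*9*x - 17 = 0
x* = 17/(2*9) = 17/18 = 0.9444 (rounded; the exact value 17/18 is used below)
Check constraint: 1*0.9444 = 0.9444 >= -8 -- satisfied.
Step 2: Compute optimal value.
f(x*) = 9*(17/18)^2 - 17*(17/18) = -8.0278


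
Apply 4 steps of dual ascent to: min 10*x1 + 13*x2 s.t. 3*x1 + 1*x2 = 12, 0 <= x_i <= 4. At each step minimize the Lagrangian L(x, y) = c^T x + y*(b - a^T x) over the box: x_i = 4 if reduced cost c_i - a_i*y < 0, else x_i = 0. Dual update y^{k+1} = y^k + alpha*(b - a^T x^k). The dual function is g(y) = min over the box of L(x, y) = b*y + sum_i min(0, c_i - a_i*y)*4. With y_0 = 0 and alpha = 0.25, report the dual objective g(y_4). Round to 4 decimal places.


Dual ascent for LP: min 10*x1 + 13*x2, 3*x1 + 1*x2 = 12, 0 <= x_i <= 4
Step 1: y^k = 0.0, reduced costs: (10.0, 13.0)
  x^k = (0.0, 0.0), subgradient = b - a^T x = 12.0
  y^{k+1} = 0.0 + 0.25*12.0 = 3.0
Step 2: y^k = 3.0, reduced costs: (1.0, 10.0)
  x^k = (0.0, 0.0), subgradient = b - a^T x = 12.0
  y^{k+1} = 3.0 + 0.25*12.0 = 6.0
Step 3: y^k = 6.0, reduced costs: (-8.0, 7.0)
  x^k = (4.0, 0.0), subgradient = b - a^T x = 0.0
  y^{k+1} = 6.0 + 0.25*0.0 = 6.0
Step 4: y^k = 6.0, reduced costs: (-8.0, 7.0)
  x^k = (4.0, 0.0), subgradient = b - a^T x = 0.0
  y^{k+1} = 6.0 + 0.25*0.0 = 6.0
Dual objective at y_4 = 6.0: reduced costs (-8.0, 7.0), box minimizer x = (4.0, 0.0)
g(y_4) = b*y + (c1 - a1*y)*x1 + (c2 - a2*y)*x2 = 12*6.0 + (-8.0)*4.0 + 7.0*0.0 = 72.0 - 32.0 + 0.0 = 40.0
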